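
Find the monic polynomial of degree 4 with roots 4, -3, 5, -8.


A monic polynomial with roots 4, -3, 5, -8 is:
p(x) = (x - 4)(x + 3)(x - 5)(x + 8)
After multiplying by (x - 4): x - 4
After multiplying by (x + 3): x^2 - x - 12
After multiplying by (x - 5): x^3 - 6x^2 - 7x + 60
After multiplying by (x + 8): x^4 + 2x^3 - 55x^2 + 4x + 480

x^4 + 2x^3 - 55x^2 + 4x + 480


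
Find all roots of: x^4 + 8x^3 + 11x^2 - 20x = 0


The constant term is 0, so x = 0 is a root. Factor out x:
  x^3 + 8x^2 + 11x - 20 = 0
Let p(x) = x^3 + 8x^2 + 11x - 20. By the rational root theorem (leading coefficient 1), any rational root is an integer divisor of 20: try ±1, ±2, ... in turn.
Test x = 1: value = 0 ✓, so (x - 1) is a factor.
Synthetic division by (x - 1): bring down 1; 1(1) + 8 = 9; 9(1) + 11 = 20; 20(1) - 20 = 0 → quotient x^2 + 9x + 20, remainder 0.
Solve the quadratic x^2 + 9x + 20 = 0: discriminant = 9^2 - 4(1)(20) = 81 - 80 = 1.
sqrt(1) = 1, so x = (-9 ± 1)/2: x = -4 or x = -5.
Collecting all roots found:

x = -5, x = -4, x = 0, x = 1


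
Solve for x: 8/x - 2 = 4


Subtract -2 from both sides: 8/x = 6
Multiply both sides by x: 8 = 6 * x
Divide by 6: x = 4/3

x = 4/3


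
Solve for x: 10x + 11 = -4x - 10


Starting with: 10x + 11 = -4x - 10
Move all x terms to left: (10 + 4)x = -10 - 11
Simplify: 14x = -21
Divide both sides by 14: x = -3/2

x = -3/2


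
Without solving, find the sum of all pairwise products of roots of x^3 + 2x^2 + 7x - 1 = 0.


By Vieta's formulas for x^3 + bx^2 + cx + d = 0:
  r1 + r2 + r3 = -b/a = -2
  r1*r2 + r1*r3 + r2*r3 = c/a = 7
  r1*r2*r3 = -d/a = 1


Sum of pairwise products = 7


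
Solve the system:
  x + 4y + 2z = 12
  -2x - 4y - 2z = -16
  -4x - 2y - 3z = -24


Using Cramer's rule. Expand each determinant along the first row.
D  = 1*[(-4)*(-3) - (-2)*(-2)] - 4*[(-2)*(-3) - (-2)*(-4)] + 2*[(-2)*(-2) - (-4)*(-4)]
  = 1*(8) - 4*(-2) + 2*(-12) = -8
Dx = 12*[(-4)*(-3) - (-2)*(-2)] - 4*[(-16)*(-3) - (-2)*(-24)] + 2*[(-16)*(-2) - (-4)*(-24)]
  = 12*(8) - 4*(0) + 2*(-64) = -32
Dy = 1*[(-16)*(-3) - (-2)*(-24)] - 12*[(-2)*(-3) - (-2)*(-4)] + 2*[(-2)*(-24) - (-16)*(-4)]
  = 1*(0) - 12*(-2) + 2*(-16) = -8
Dz = 1*[(-4)*(-24) - (-16)*(-2)] - 4*[(-2)*(-24) - (-16)*(-4)] + 12*[(-2)*(-2) - (-4)*(-4)]
  = 1*(64) - 4*(-16) + 12*(-12) = -16
x = Dx/D = -32/-8 = 4, y = Dy/D = -8/-8 = 1, z = Dz/D = -16/-8 = 2
Check eq1: (1)(4) + (4)(1) + (2)(2) = 12 = 12 ✓
Check eq2: (-2)(4) + (-4)(1) + (-2)(2) = -16 = -16 ✓
Check eq3: (-4)(4) + (-2)(1) + (-3)(2) = -24 = -24 ✓

x = 4, y = 1, z = 2


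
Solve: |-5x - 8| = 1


An absolute value equation |expr| = 1 gives two cases:
Case 1: -5x - 8 = 1
  -5x = 9, so x = -9/5
Case 2: -5x - 8 = -1
  -5x = 7, so x = -7/5

x = -9/5, x = -7/5


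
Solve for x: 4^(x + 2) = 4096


Express both sides with the same base.
4096 = 4^6
Since the bases match, equate exponents: x + 2 = 6
So x = 6 - (2) = 4

x = 4


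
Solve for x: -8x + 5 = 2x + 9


Starting with: -8x + 5 = 2x + 9
Move all x terms to left: (-8 - 2)x = 9 - 5
Simplify: -10x = 4
Divide both sides by -10: x = -2/5

x = -2/5


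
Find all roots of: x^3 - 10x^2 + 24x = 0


The constant term is 0, so x = 0 is a root. Factor out x:
  x^2 - 10x + 24 = 0
Solve the quadratic x^2 - 10x + 24 = 0: discriminant = (-10)^2 - 4(1)(24) = 100 - 96 = 4.
sqrt(4) = 2, so x = (10 ± 2)/2: x = 6 or x = 4.
Collecting all roots found:

x = 0, x = 4, x = 6


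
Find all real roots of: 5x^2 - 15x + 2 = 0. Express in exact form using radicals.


Using the quadratic formula: x = (-b ± sqrt(b^2 - 4ac)) / (2a)
Here a = 5, b = -15, c = 2
Discriminant = b^2 - 4ac = (-15)^2 - 4(5)(2) = 225 - 40 = 185
Since discriminant = 185 > 0, there are two real roots.
x = (15 ± sqrt(185)) / 10
Numerically: x ≈ 2.8601 or x ≈ 0.1399

x = (15 + sqrt(185)) / 10 or x = (15 - sqrt(185)) / 10


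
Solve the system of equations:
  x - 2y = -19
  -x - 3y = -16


Using Cramer's rule:
Determinant D = (1)(-3) - (-1)(-2) = -3 - 2 = -5
Dx = (-19)(-3) - (-16)(-2) = 57 - 32 = 25
Dy = (1)(-16) - (-1)(-19) = -16 - 19 = -35
x = Dx/D = 25/-5 = -5
y = Dy/D = -35/-5 = 7

x = -5, y = 7


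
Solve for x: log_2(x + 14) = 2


Convert to exponential form: x + 14 = 2^2 = 4
x = 4 - 14 = -10
Check: log_2(-10 + 14) = log_2(4) = log_2(4) = 2 ✓

x = -10


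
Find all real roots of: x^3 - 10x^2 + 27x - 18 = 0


Let p(x) = x^3 - 10x^2 + 27x - 18. By the rational root theorem (leading coefficient 1), any rational root is an integer divisor of 18: try ±1, ±2, ... in turn.
Test x = 1: value = 0 ✓, so (x - 1) is a factor.
Synthetic division by (x - 1): bring down 1; 1(1) - 10 = -9; (-9)(1) + 27 = 18; 18(1) - 18 = 0 → quotient x^2 - 9x + 18, remainder 0.
Solve the quadratic x^2 - 9x + 18 = 0: discriminant = (-9)^2 - 4(1)(18) = 81 - 72 = 9.
sqrt(9) = 3, so x = (9 ± 3)/2: x = 6 or x = 3.

x = 1, x = 3, x = 6


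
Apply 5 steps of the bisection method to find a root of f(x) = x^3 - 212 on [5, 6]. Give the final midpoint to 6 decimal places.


f(x) = x^3 - 212
f(5) = -87 < 0
f(6) = 4 > 0

Step 1: midpoint = (5.000000 + 6.000000)/2 = 5.500000
  f(5.500000) = -45.625000
  f(mid) < 0, so root is in [5.500000, 6.000000]

Step 2: midpoint = (5.500000 + 6.000000)/2 = 5.750000
  f(5.750000) = -21.890625
  f(mid) < 0, so root is in [5.750000, 6.000000]

Step 3: midpoint = (5.750000 + 6.000000)/2 = 5.875000
  f(5.875000) = -9.220703
  f(mid) < 0, so root is in [5.875000, 6.000000]

Step 4: midpoint = (5.875000 + 6.000000)/2 = 5.937500
  f(5.937500) = -2.679932
  f(mid) < 0, so root is in [5.937500, 6.000000]

Step 5: midpoint = (5.937500 + 6.000000)/2 = 5.968750
  f(5.968750) = 0.642548
  f(mid) > 0, so root is in [5.937500, 5.968750]

midpoint = 5.968750


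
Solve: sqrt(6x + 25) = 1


Square both sides: 6x + 25 = 1^2 = 1
6x = 1 - 25 = -24
x = -4
Check: sqrt(6*(-4) + 25) = sqrt(1) = 1 ✓

x = -4


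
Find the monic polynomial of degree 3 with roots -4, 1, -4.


A monic polynomial with roots -4, 1, -4 is:
p(x) = (x + 4)(x - 1)(x + 4)
After multiplying by (x + 4): x + 4
After multiplying by (x - 1): x^2 + 3x - 4
After multiplying by (x + 4): x^3 + 7x^2 + 8x - 16

x^3 + 7x^2 + 8x - 16


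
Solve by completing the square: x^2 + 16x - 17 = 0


Start: x^2 + 16x - 17 = 0
Move constant: x^2 + 16x = 17
Half of 16 is 8, squared is 64
Add 64 to both sides: x^2 + 16x + 64 = 81
(x + 8)^2 = 81
x + 8 = ±9
x = -8 + 9 = 1 or x = -8 - 9 = -17

x = -17, x = 1


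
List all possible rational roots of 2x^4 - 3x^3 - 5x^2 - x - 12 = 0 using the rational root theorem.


Rational root theorem: possible roots are ±p/q where:
  p divides the constant term (-12): p ∈ {1, 2, 3, 4, 6, 12}
  q divides the leading coefficient (2): q ∈ {1, 2}

All possible rational roots: -12, -6, -4, -3, -2, -3/2, -1, -1/2, 1/2, 1, 3/2, 2, 3, 4, 6, 12

-12, -6, -4, -3, -2, -3/2, -1, -1/2, 1/2, 1, 3/2, 2, 3, 4, 6, 12


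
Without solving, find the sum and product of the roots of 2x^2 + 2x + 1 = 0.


By Vieta's formulas for ax^2 + bx + c = 0:
  Sum of roots = -b/a
  Product of roots = c/a

Here a = 2, b = 2, c = 1
Sum = -(2)/2 = -1
Product = 1/2 = 1/2

Sum = -1, Product = 1/2


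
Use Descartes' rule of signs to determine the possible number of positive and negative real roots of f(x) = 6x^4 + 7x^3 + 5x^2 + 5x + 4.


Descartes' rule of signs:

For positive roots, count sign changes in f(x) = 6x^4 + 7x^3 + 5x^2 + 5x + 4:
Signs of coefficients: +, +, +, +, +
Number of sign changes: 0
Possible positive real roots: 0

For negative roots, examine f(-x) = 6x^4 - 7x^3 + 5x^2 - 5x + 4:
Signs of coefficients: +, -, +, -, +
Number of sign changes: 4
Possible negative real roots: 4, 2, 0

Positive roots: 0; Negative roots: 4 or 2 or 0


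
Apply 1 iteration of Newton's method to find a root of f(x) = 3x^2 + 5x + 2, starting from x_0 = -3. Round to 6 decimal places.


Newton's method: x_(n+1) = x_n - f(x_n)/f'(x_n)
f(x) = 3x^2 + 5x + 2
f'(x) = 6x + 5

Iteration 1:
  f(-3.000000) = 14.000000
  f'(-3.000000) = -13.000000
  x_1 = -3.000000 - (14.000000)/(-13.000000) = -1.923077

x_1 = -1.923077


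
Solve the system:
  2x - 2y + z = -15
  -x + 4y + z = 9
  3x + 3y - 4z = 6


Using Cramer's rule. Expand each determinant along the first row.
D  = 2*[4*(-4) - 1*3] - (-2)*[(-1)*(-4) - 1*3] + 1*[(-1)*3 - 4*3]
  = 2*(-19) - (-2)*(1) + 1*(-15) = -51
Dx = (-15)*[4*(-4) - 1*3] - (-2)*[9*(-4) - 1*6] + 1*[9*3 - 4*6]
  = (-15)*(-19) - (-2)*(-42) + 1*(3) = 204
Dy = 2*[9*(-4) - 1*6] - (-15)*[(-1)*(-4) - 1*3] + 1*[(-1)*6 - 9*3]
  = 2*(-42) - (-15)*(1) + 1*(-33) = -102
Dz = 2*[4*6 - 9*3] - (-2)*[(-1)*6 - 9*3] + (-15)*[(-1)*3 - 4*3]
  = 2*(-3) - (-2)*(-33) + (-15)*(-15) = 153
x = Dx/D = 204/-51 = -4, y = Dy/D = -102/-51 = 2, z = Dz/D = 153/-51 = -3
Check eq1: (2)(-4) + (-2)(2) + (1)(-3) = -15 = -15 ✓
Check eq2: (-1)(-4) + (4)(2) + (1)(-3) = 9 = 9 ✓
Check eq3: (3)(-4) + (3)(2) + (-4)(-3) = 6 = 6 ✓

x = -4, y = 2, z = -3


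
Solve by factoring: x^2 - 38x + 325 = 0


We need two numbers that multiply to 325 and add to -38.
Those numbers are -25 and -13 (since (-25) * (-13) = 325 and (-25) + (-13) = -38).
So x^2 - 38x + 325 = (x - 25)(x - 13) = 0
Setting each factor to zero: x = 25 or x = 13

x = 13, x = 25


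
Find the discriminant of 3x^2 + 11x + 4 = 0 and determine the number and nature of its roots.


For ax^2 + bx + c = 0, discriminant D = b^2 - 4ac
Here a = 3, b = 11, c = 4
D = (11)^2 - 4(3)(4) = 121 - 48 = 73

D = 73 > 0 but not a perfect square
The equation has 2 distinct real irrational roots.

Discriminant = 73, 2 distinct real irrational roots


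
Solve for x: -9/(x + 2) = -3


Multiply both sides by (x + 2): -9 = -3(x + 2)
Distribute: -9 = -3x - 6
-3x = -9 + 6 = -3
x = 1

x = 1


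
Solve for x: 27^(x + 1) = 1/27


Express both sides with the same base.
1/27 = 27^(-1)
Since the bases match, equate exponents: x + 1 = -1
So x = -1 - (1) = -2

x = -2


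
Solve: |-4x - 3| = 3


An absolute value equation |expr| = 3 gives two cases:
Case 1: -4x - 3 = 3
  -4x = 6, so x = -3/2
Case 2: -4x - 3 = -3
  -4x = 0, so x = 0

x = -3/2, x = 0


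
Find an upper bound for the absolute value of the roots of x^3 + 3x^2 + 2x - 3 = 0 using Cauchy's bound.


Cauchy's bound: all roots r satisfy |r| <= 1 + max(|a_i/a_n|) for i = 0,...,n-1
where a_n is the leading coefficient.

Coefficients: [1, 3, 2, -3]
Leading coefficient a_n = 1
Ratios |a_i/a_n|: 3, 2, 3
Maximum ratio: 3
Cauchy's bound: |r| <= 1 + 3 = 4

Upper bound = 4


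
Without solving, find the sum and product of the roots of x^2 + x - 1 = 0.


By Vieta's formulas for ax^2 + bx + c = 0:
  Sum of roots = -b/a
  Product of roots = c/a

Here a = 1, b = 1, c = -1
Sum = -(1)/1 = -1
Product = -1/1 = -1

Sum = -1, Product = -1


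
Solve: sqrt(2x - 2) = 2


Square both sides: 2x - 2 = 2^2 = 4
2x = 4 + 2 = 6
x = 3
Check: sqrt(2*3 - 2) = sqrt(4) = 2 ✓

x = 3


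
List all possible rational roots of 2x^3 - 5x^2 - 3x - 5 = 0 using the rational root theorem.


Rational root theorem: possible roots are ±p/q where:
  p divides the constant term (-5): p ∈ {1, 5}
  q divides the leading coefficient (2): q ∈ {1, 2}

All possible rational roots: -5, -5/2, -1, -1/2, 1/2, 1, 5/2, 5

-5, -5/2, -1, -1/2, 1/2, 1, 5/2, 5


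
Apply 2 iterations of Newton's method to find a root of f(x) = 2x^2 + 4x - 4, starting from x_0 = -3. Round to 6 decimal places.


Newton's method: x_(n+1) = x_n - f(x_n)/f'(x_n)
f(x) = 2x^2 + 4x - 4
f'(x) = 4x + 4

Iteration 1:
  f(-3.000000) = 2.000000
  f'(-3.000000) = -8.000000
  x_1 = -3.000000 - (2.000000)/(-8.000000) = -2.750000

Iteration 2:
  f(-2.750000) = 0.125000
  f'(-2.750000) = -7.000000
  x_2 = -2.750000 - (0.125000)/(-7.000000) = -2.732143

x_2 = -2.732143


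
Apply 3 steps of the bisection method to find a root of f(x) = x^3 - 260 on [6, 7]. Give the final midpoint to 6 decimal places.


f(x) = x^3 - 260
f(6) = -44 < 0
f(7) = 83 > 0

Step 1: midpoint = (6.000000 + 7.000000)/2 = 6.500000
  f(6.500000) = 14.625000
  f(mid) > 0, so root is in [6.000000, 6.500000]

Step 2: midpoint = (6.000000 + 6.500000)/2 = 6.250000
  f(6.250000) = -15.859375
  f(mid) < 0, so root is in [6.250000, 6.500000]

Step 3: midpoint = (6.250000 + 6.500000)/2 = 6.375000
  f(6.375000) = -0.916016
  f(mid) < 0, so root is in [6.375000, 6.500000]

midpoint = 6.375000


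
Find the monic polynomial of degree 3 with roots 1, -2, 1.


A monic polynomial with roots 1, -2, 1 is:
p(x) = (x - 1)(x + 2)(x - 1)
After multiplying by (x - 1): x - 1
After multiplying by (x + 2): x^2 + x - 2
After multiplying by (x - 1): x^3 - 3x + 2

x^3 - 3x + 2


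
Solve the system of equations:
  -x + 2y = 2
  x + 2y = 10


Using Cramer's rule:
Determinant D = (-1)(2) - (1)(2) = -2 - 2 = -4
Dx = (2)(2) - (10)(2) = 4 - 20 = -16
Dy = (-1)(10) - (1)(2) = -10 - 2 = -12
x = Dx/D = -16/-4 = 4
y = Dy/D = -12/-4 = 3

x = 4, y = 3


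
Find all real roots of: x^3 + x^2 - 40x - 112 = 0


Let p(x) = x^3 + x^2 - 40x - 112. By the rational root theorem (leading coefficient 1), any rational root is an integer divisor of 112: try ±1, ±2, ... in turn.
Test x = 1: value = -150 ≠ 0.
Test x = -1: value = -72 ≠ 0.
Test x = 2: value = -180 ≠ 0.
Test x = -2: value = -36 ≠ 0.
Test x = 4: value = -192 ≠ 0.
Test x = -4: value = 0 ✓, so (x + 4) is a factor.
Synthetic division by (x + 4): bring down 1; 1(-4) + 1 = -3; (-3)(-4) - 40 = -28; (-28)(-4) - 112 = 0 → quotient x^2 - 3x - 28, remainder 0.
Solve the quadratic x^2 - 3x - 28 = 0: discriminant = (-3)^2 - 4(1)(-28) = 9 + 112 = 121.
sqrt(121) = 11, so x = (3 ± 11)/2: x = 7 or x = -4.

x = -4 (multiplicity 2), x = 7


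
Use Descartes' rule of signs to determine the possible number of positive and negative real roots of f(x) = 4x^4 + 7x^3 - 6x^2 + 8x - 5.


Descartes' rule of signs:

For positive roots, count sign changes in f(x) = 4x^4 + 7x^3 - 6x^2 + 8x - 5:
Signs of coefficients: +, +, -, +, -
Number of sign changes: 3
Possible positive real roots: 3, 1

For negative roots, examine f(-x) = 4x^4 - 7x^3 - 6x^2 - 8x - 5:
Signs of coefficients: +, -, -, -, -
Number of sign changes: 1
Possible negative real roots: 1

Positive roots: 3 or 1; Negative roots: 1


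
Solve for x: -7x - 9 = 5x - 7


Starting with: -7x - 9 = 5x - 7
Move all x terms to left: (-7 - 5)x = -7 + 9
Simplify: -12x = 2
Divide both sides by -12: x = -1/6

x = -1/6


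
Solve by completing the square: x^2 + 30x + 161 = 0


Start: x^2 + 30x + 161 = 0
Move constant: x^2 + 30x = -161
Half of 30 is 15, squared is 225
Add 225 to both sides: x^2 + 30x + 225 = 64
(x + 15)^2 = 64
x + 15 = ±8
x = -15 + 8 = -7 or x = -15 - 8 = -23

x = -23, x = -7


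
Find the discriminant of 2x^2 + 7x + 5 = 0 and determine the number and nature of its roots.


For ax^2 + bx + c = 0, discriminant D = b^2 - 4ac
Here a = 2, b = 7, c = 5
D = (7)^2 - 4(2)(5) = 49 - 40 = 9

D = 9 > 0 and is a perfect square (sqrt = 3)
The equation has 2 distinct real rational roots.

Discriminant = 9, 2 distinct real rational roots


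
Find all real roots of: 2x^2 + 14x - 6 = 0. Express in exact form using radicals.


Using the quadratic formula: x = (-b ± sqrt(b^2 - 4ac)) / (2a)
Here a = 2, b = 14, c = -6
Discriminant = b^2 - 4ac = 14^2 - 4(2)(-6) = 196 + 48 = 244
Since discriminant = 244 > 0, there are two real roots.
x = (-14 ± 2*sqrt(61)) / 4
Simplifying: x = (-7 ± sqrt(61)) / 2
Numerically: x ≈ 0.4051 or x ≈ -7.4051

x = (-7 + sqrt(61)) / 2 or x = (-7 - sqrt(61)) / 2


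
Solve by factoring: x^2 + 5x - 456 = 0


We need two numbers that multiply to -456 and add to 5.
Those numbers are 24 and -19 (since 24 * (-19) = -456 and 24 + (-19) = 5).
So x^2 + 5x - 456 = (x + 24)(x - 19) = 0
Setting each factor to zero: x = -24 or x = 19

x = -24, x = 19


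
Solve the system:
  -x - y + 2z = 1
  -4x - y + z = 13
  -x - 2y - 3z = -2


Using Cramer's rule. Expand each determinant along the first row.
D  = (-1)*[(-1)*(-3) - 1*(-2)] - (-1)*[(-4)*(-3) - 1*(-1)] + 2*[(-4)*(-2) - (-1)*(-1)]
  = (-1)*(5) - (-1)*(13) + 2*(7) = 22
Dx = 1*[(-1)*(-3) - 1*(-2)] - (-1)*[13*(-3) - 1*(-2)] + 2*[13*(-2) - (-1)*(-2)]
  = 1*(5) - (-1)*(-37) + 2*(-28) = -88
Dy = (-1)*[13*(-3) - 1*(-2)] - 1*[(-4)*(-3) - 1*(-1)] + 2*[(-4)*(-2) - 13*(-1)]
  = (-1)*(-37) - 1*(13) + 2*(21) = 66
Dz = (-1)*[(-1)*(-2) - 13*(-2)] - (-1)*[(-4)*(-2) - 13*(-1)] + 1*[(-4)*(-2) - (-1)*(-1)]
  = (-1)*(28) - (-1)*(21) + 1*(7) = 0
x = Dx/D = -88/22 = -4, y = Dy/D = 66/22 = 3, z = Dz/D = 0/22 = 0
Check eq1: (-1)(-4) + (-1)(3) + (2)(0) = 1 = 1 ✓
Check eq2: (-4)(-4) + (-1)(3) + (1)(0) = 13 = 13 ✓
Check eq3: (-1)(-4) + (-2)(3) + (-3)(0) = -2 = -2 ✓

x = -4, y = 3, z = 0


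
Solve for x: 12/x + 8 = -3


Subtract 8 from both sides: 12/x = -11
Multiply both sides by x: 12 = -11 * x
Divide by -11: x = -12/11

x = -12/11


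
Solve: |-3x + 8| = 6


An absolute value equation |expr| = 6 gives two cases:
Case 1: -3x + 8 = 6
  -3x = -2, so x = 2/3
Case 2: -3x + 8 = -6
  -3x = -14, so x = 14/3

x = 2/3, x = 14/3


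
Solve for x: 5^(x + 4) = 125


Express both sides with the same base.
125 = 5^3
Since the bases match, equate exponents: x + 4 = 3
So x = 3 - (4) = -1

x = -1


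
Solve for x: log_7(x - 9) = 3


Convert to exponential form: x - 9 = 7^3 = 343
x = 343 + 9 = 352
Check: log_7(352 - 9) = log_7(343) = log_7(343) = 3 ✓

x = 352


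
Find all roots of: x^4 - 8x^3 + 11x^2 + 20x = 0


The constant term is 0, so x = 0 is a root. Factor out x:
  x^3 - 8x^2 + 11x + 20 = 0
Let p(x) = x^3 - 8x^2 + 11x + 20. By the rational root theorem (leading coefficient 1), any rational root is an integer divisor of 20: try ±1, ±2, ... in turn.
Test x = 1: value = 24 ≠ 0.
Test x = -1: value = 0 ✓, so (x + 1) is a factor.
Synthetic division by (x + 1): bring down 1; 1(-1) - 8 = -9; (-9)(-1) + 11 = 20; 20(-1) + 20 = 0 → quotient x^2 - 9x + 20, remainder 0.
Solve the quadratic x^2 - 9x + 20 = 0: discriminant = (-9)^2 - 4(1)(20) = 81 - 80 = 1.
sqrt(1) = 1, so x = (9 ± 1)/2: x = 5 or x = 4.
Collecting all roots found:

x = -1, x = 0, x = 4, x = 5


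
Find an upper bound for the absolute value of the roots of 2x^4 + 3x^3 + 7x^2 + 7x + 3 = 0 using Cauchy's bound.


Cauchy's bound: all roots r satisfy |r| <= 1 + max(|a_i/a_n|) for i = 0,...,n-1
where a_n is the leading coefficient.

Coefficients: [2, 3, 7, 7, 3]
Leading coefficient a_n = 2
Ratios |a_i/a_n|: 3/2, 7/2, 7/2, 3/2
Maximum ratio: 7/2
Cauchy's bound: |r| <= 1 + 7/2 = 9/2

Upper bound = 9/2


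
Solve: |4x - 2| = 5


An absolute value equation |expr| = 5 gives two cases:
Case 1: 4x - 2 = 5
  4x = 7, so x = 7/4
Case 2: 4x - 2 = -5
  4x = -3, so x = -3/4

x = -3/4, x = 7/4


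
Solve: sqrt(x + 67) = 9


Square both sides: x + 67 = 9^2 = 81
x = 81 - 67 = 14
x = 14
Check: sqrt(1*14 + 67) = sqrt(81) = 9 ✓

x = 14


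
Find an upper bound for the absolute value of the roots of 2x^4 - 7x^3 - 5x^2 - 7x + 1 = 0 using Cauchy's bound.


Cauchy's bound: all roots r satisfy |r| <= 1 + max(|a_i/a_n|) for i = 0,...,n-1
where a_n is the leading coefficient.

Coefficients: [2, -7, -5, -7, 1]
Leading coefficient a_n = 2
Ratios |a_i/a_n|: 7/2, 5/2, 7/2, 1/2
Maximum ratio: 7/2
Cauchy's bound: |r| <= 1 + 7/2 = 9/2

Upper bound = 9/2


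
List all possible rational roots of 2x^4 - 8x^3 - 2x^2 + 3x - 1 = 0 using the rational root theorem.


Rational root theorem: possible roots are ±p/q where:
  p divides the constant term (-1): p ∈ {1}
  q divides the leading coefficient (2): q ∈ {1, 2}

All possible rational roots: -1, -1/2, 1/2, 1

-1, -1/2, 1/2, 1


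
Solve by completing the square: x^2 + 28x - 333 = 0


Start: x^2 + 28x - 333 = 0
Move constant: x^2 + 28x = 333
Half of 28 is 14, squared is 196
Add 196 to both sides: x^2 + 28x + 196 = 529
(x + 14)^2 = 529
x + 14 = ±23
x = -14 + 23 = 9 or x = -14 - 23 = -37

x = -37, x = 9


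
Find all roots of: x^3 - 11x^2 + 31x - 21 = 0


Let p(x) = x^3 - 11x^2 + 31x - 21. By the rational root theorem (leading coefficient 1), any rational root is an integer divisor of 21: try ±1, ±2, ... in turn.
Test x = 1: value = 0 ✓, so (x - 1) is a factor.
Synthetic division by (x - 1): bring down 1; 1(1) - 11 = -10; (-10)(1) + 31 = 21; 21(1) - 21 = 0 → quotient x^2 - 10x + 21, remainder 0.
Solve the quadratic x^2 - 10x + 21 = 0: discriminant = (-10)^2 - 4(1)(21) = 100 - 84 = 16.
sqrt(16) = 4, so x = (10 ± 4)/2: x = 7 or x = 3.
Collecting all roots found:

x = 1, x = 3, x = 7


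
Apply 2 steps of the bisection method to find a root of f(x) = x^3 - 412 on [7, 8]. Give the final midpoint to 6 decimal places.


f(x) = x^3 - 412
f(7) = -69 < 0
f(8) = 100 > 0

Step 1: midpoint = (7.000000 + 8.000000)/2 = 7.500000
  f(7.500000) = 9.875000
  f(mid) > 0, so root is in [7.000000, 7.500000]

Step 2: midpoint = (7.000000 + 7.500000)/2 = 7.250000
  f(7.250000) = -30.921875
  f(mid) < 0, so root is in [7.250000, 7.500000]

midpoint = 7.250000


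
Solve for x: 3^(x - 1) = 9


Express both sides with the same base.
9 = 3^2
Since the bases match, equate exponents: x - 1 = 2
So x = 2 - (-1) = 3

x = 3


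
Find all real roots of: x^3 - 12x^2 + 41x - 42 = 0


Let p(x) = x^3 - 12x^2 + 41x - 42. By the rational root theorem (leading coefficient 1), any rational root is an integer divisor of 42: try ±1, ±2, ... in turn.
Test x = 1: value = -12 ≠ 0.
Test x = -1: value = -96 ≠ 0.
Test x = 2: value = 0 ✓, so (x - 2) is a factor.
Synthetic division by (x - 2): bring down 1; 1(2) - 12 = -10; (-10)(2) + 41 = 21; 21(2) - 42 = 0 → quotient x^2 - 10x + 21, remainder 0.
Solve the quadratic x^2 - 10x + 21 = 0: discriminant = (-10)^2 - 4(1)(21) = 100 - 84 = 16.
sqrt(16) = 4, so x = (10 ± 4)/2: x = 7 or x = 3.

x = 2, x = 3, x = 7


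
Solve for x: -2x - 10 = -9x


Starting with: -2x - 10 = -9x
Move all x terms to left: (-2 + 9)x = 0 + 10
Simplify: 7x = 10
Divide both sides by 7: x = 10/7

x = 10/7


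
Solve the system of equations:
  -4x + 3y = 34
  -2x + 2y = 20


Using Cramer's rule:
Determinant D = (-4)(2) - (-2)(3) = -8 + 6 = -2
Dx = (34)(2) - (20)(3) = 68 - 60 = 8
Dy = (-4)(20) - (-2)(34) = -80 + 68 = -12
x = Dx/D = 8/-2 = -4
y = Dy/D = -12/-2 = 6

x = -4, y = 6


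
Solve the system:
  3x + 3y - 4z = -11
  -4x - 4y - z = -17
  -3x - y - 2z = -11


Using Cramer's rule. Expand each determinant along the first row.
D  = 3*[(-4)*(-2) - (-1)*(-1)] - 3*[(-4)*(-2) - (-1)*(-3)] + (-4)*[(-4)*(-1) - (-4)*(-3)]
  = 3*(7) - 3*(5) + (-4)*(-8) = 38
Dx = (-11)*[(-4)*(-2) - (-1)*(-1)] - 3*[(-17)*(-2) - (-1)*(-11)] + (-4)*[(-17)*(-1) - (-4)*(-11)]
  = (-11)*(7) - 3*(23) + (-4)*(-27) = -38
Dy = 3*[(-17)*(-2) - (-1)*(-11)] - (-11)*[(-4)*(-2) - (-1)*(-3)] + (-4)*[(-4)*(-11) - (-17)*(-3)]
  = 3*(23) - (-11)*(5) + (-4)*(-7) = 152
Dz = 3*[(-4)*(-11) - (-17)*(-1)] - 3*[(-4)*(-11) - (-17)*(-3)] + (-11)*[(-4)*(-1) - (-4)*(-3)]
  = 3*(27) - 3*(-7) + (-11)*(-8) = 190
x = Dx/D = -38/38 = -1, y = Dy/D = 152/38 = 4, z = Dz/D = 190/38 = 5
Check eq1: (3)(-1) + (3)(4) + (-4)(5) = -11 = -11 ✓
Check eq2: (-4)(-1) + (-4)(4) + (-1)(5) = -17 = -17 ✓
Check eq3: (-3)(-1) + (-1)(4) + (-2)(5) = -11 = -11 ✓

x = -1, y = 4, z = 5


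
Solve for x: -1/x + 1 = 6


Subtract 1 from both sides: -1/x = 5
Multiply both sides by x: -1 = 5 * x
Divide by 5: x = -1/5

x = -1/5


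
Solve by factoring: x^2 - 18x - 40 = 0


We need two numbers that multiply to -40 and add to -18.
Those numbers are -20 and 2 (since (-20) * 2 = -40 and (-20) + 2 = -18).
So x^2 - 18x - 40 = (x - 20)(x + 2) = 0
Setting each factor to zero: x = 20 or x = -2

x = -2, x = 20


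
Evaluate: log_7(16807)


We need the exponent such that 7^? = 16807
7^5 = 16807
Therefore log_7(16807) = 5

5


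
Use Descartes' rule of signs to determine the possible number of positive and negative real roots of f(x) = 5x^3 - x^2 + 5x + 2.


Descartes' rule of signs:

For positive roots, count sign changes in f(x) = 5x^3 - x^2 + 5x + 2:
Signs of coefficients: +, -, +, +
Number of sign changes: 2
Possible positive real roots: 2, 0

For negative roots, examine f(-x) = -5x^3 - x^2 - 5x + 2:
Signs of coefficients: -, -, -, +
Number of sign changes: 1
Possible negative real roots: 1

Positive roots: 2 or 0; Negative roots: 1


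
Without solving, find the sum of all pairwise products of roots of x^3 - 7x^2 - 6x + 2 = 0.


By Vieta's formulas for x^3 + bx^2 + cx + d = 0:
  r1 + r2 + r3 = -b/a = 7
  r1*r2 + r1*r3 + r2*r3 = c/a = -6
  r1*r2*r3 = -d/a = -2


Sum of pairwise products = -6


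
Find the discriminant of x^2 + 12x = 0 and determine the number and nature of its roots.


For ax^2 + bx + c = 0, discriminant D = b^2 - 4ac
Here a = 1, b = 12, c = 0
D = (12)^2 - 4(1)(0) = 144 - 0 = 144

D = 144 > 0 and is a perfect square (sqrt = 12)
The equation has 2 distinct real rational roots.

Discriminant = 144, 2 distinct real rational roots


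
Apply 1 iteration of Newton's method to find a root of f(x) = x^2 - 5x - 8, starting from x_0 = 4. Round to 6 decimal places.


Newton's method: x_(n+1) = x_n - f(x_n)/f'(x_n)
f(x) = x^2 - 5x - 8
f'(x) = 2x - 5

Iteration 1:
  f(4.000000) = -12.000000
  f'(4.000000) = 3.000000
  x_1 = 4.000000 - (-12.000000)/(3.000000) = 8.000000

x_1 = 8.000000


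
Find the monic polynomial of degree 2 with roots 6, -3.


A monic polynomial with roots 6, -3 is:
p(x) = (x - 6)(x + 3)
After multiplying by (x - 6): x - 6
After multiplying by (x + 3): x^2 - 3x - 18

x^2 - 3x - 18


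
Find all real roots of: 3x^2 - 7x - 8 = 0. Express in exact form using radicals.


Using the quadratic formula: x = (-b ± sqrt(b^2 - 4ac)) / (2a)
Here a = 3, b = -7, c = -8
Discriminant = b^2 - 4ac = (-7)^2 - 4(3)(-8) = 49 + 96 = 145
Since discriminant = 145 > 0, there are two real roots.
x = (7 ± sqrt(145)) / 6
Numerically: x ≈ 3.1736 or x ≈ -0.8403

x = (7 + sqrt(145)) / 6 or x = (7 - sqrt(145)) / 6


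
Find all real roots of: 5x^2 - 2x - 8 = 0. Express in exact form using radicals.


Using the quadratic formula: x = (-b ± sqrt(b^2 - 4ac)) / (2a)
Here a = 5, b = -2, c = -8
Discriminant = b^2 - 4ac = (-2)^2 - 4(5)(-8) = 4 + 160 = 164
Since discriminant = 164 > 0, there are two real roots.
x = (2 ± 2*sqrt(41)) / 10
Simplifying: x = (1 ± sqrt(41)) / 5
Numerically: x ≈ 1.4806 or x ≈ -1.0806

x = (1 + sqrt(41)) / 5 or x = (1 - sqrt(41)) / 5


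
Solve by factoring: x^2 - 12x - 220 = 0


We need two numbers that multiply to -220 and add to -12.
Those numbers are 10 and -22 (since 10 * (-22) = -220 and 10 + (-22) = -12).
So x^2 - 12x - 220 = (x + 10)(x - 22) = 0
Setting each factor to zero: x = -10 or x = 22

x = -10, x = 22


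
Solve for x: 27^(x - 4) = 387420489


Express both sides with the same base.
387420489 = 27^6
Since the bases match, equate exponents: x - 4 = 6
So x = 6 - (-4) = 10

x = 10


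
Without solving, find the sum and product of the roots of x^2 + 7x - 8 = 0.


By Vieta's formulas for ax^2 + bx + c = 0:
  Sum of roots = -b/a
  Product of roots = c/a

Here a = 1, b = 7, c = -8
Sum = -(7)/1 = -7
Product = -8/1 = -8

Sum = -7, Product = -8


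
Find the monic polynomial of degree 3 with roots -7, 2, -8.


A monic polynomial with roots -7, 2, -8 is:
p(x) = (x + 7)(x - 2)(x + 8)
After multiplying by (x + 7): x + 7
After multiplying by (x - 2): x^2 + 5x - 14
After multiplying by (x + 8): x^3 + 13x^2 + 26x - 112

x^3 + 13x^2 + 26x - 112


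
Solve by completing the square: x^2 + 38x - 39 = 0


Start: x^2 + 38x - 39 = 0
Move constant: x^2 + 38x = 39
Half of 38 is 19, squared is 361
Add 361 to both sides: x^2 + 38x + 361 = 400
(x + 19)^2 = 400
x + 19 = ±20
x = -19 + 20 = 1 or x = -19 - 20 = -39

x = -39, x = 1


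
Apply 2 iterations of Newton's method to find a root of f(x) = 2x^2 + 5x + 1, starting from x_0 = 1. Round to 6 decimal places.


Newton's method: x_(n+1) = x_n - f(x_n)/f'(x_n)
f(x) = 2x^2 + 5x + 1
f'(x) = 4x + 5

Iteration 1:
  f(1.000000) = 8.000000
  f'(1.000000) = 9.000000
  x_1 = 1.000000 - (8.000000)/(9.000000) = 0.111111

Iteration 2:
  f(0.111111) = 1.580247
  f'(0.111111) = 5.444444
  x_2 = 0.111111 - (1.580247)/(5.444444) = -0.179138

x_2 = -0.179138


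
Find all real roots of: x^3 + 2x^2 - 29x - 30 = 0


Let p(x) = x^3 + 2x^2 - 29x - 30. By the rational root theorem (leading coefficient 1), any rational root is an integer divisor of 30: try ±1, ±2, ... in turn.
Test x = 1: value = -56 ≠ 0.
Test x = -1: value = 0 ✓, so (x + 1) is a factor.
Synthetic division by (x + 1): bring down 1; 1(-1) + 2 = 1; 1(-1) - 29 = -30; (-30)(-1) - 30 = 0 → quotient x^2 + x - 30, remainder 0.
Solve the quadratic x^2 + x - 30 = 0: discriminant = 1^2 - 4(1)(-30) = 1 + 120 = 121.
sqrt(121) = 11, so x = (-1 ± 11)/2: x = 5 or x = -6.

x = -6, x = -1, x = 5


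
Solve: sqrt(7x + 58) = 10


Square both sides: 7x + 58 = 10^2 = 100
7x = 100 - 58 = 42
x = 6
Check: sqrt(7*6 + 58) = sqrt(100) = 10 ✓

x = 6


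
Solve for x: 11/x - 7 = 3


Subtract -7 from both sides: 11/x = 10
Multiply both sides by x: 11 = 10 * x
Divide by 10: x = 11/10

x = 11/10


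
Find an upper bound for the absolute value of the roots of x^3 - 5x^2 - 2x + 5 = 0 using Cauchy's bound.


Cauchy's bound: all roots r satisfy |r| <= 1 + max(|a_i/a_n|) for i = 0,...,n-1
where a_n is the leading coefficient.

Coefficients: [1, -5, -2, 5]
Leading coefficient a_n = 1
Ratios |a_i/a_n|: 5, 2, 5
Maximum ratio: 5
Cauchy's bound: |r| <= 1 + 5 = 6

Upper bound = 6


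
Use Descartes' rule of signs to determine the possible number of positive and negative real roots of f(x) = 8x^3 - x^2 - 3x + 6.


Descartes' rule of signs:

For positive roots, count sign changes in f(x) = 8x^3 - x^2 - 3x + 6:
Signs of coefficients: +, -, -, +
Number of sign changes: 2
Possible positive real roots: 2, 0

For negative roots, examine f(-x) = -8x^3 - x^2 + 3x + 6:
Signs of coefficients: -, -, +, +
Number of sign changes: 1
Possible negative real roots: 1

Positive roots: 2 or 0; Negative roots: 1


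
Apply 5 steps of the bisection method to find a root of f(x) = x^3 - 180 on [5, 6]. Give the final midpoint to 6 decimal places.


f(x) = x^3 - 180
f(5) = -55 < 0
f(6) = 36 > 0

Step 1: midpoint = (5.000000 + 6.000000)/2 = 5.500000
  f(5.500000) = -13.625000
  f(mid) < 0, so root is in [5.500000, 6.000000]

Step 2: midpoint = (5.500000 + 6.000000)/2 = 5.750000
  f(5.750000) = 10.109375
  f(mid) > 0, so root is in [5.500000, 5.750000]

Step 3: midpoint = (5.500000 + 5.750000)/2 = 5.625000
  f(5.625000) = -2.021484
  f(mid) < 0, so root is in [5.625000, 5.750000]

Step 4: midpoint = (5.625000 + 5.750000)/2 = 5.687500
  f(5.687500) = 3.977295
  f(mid) > 0, so root is in [5.625000, 5.687500]

Step 5: midpoint = (5.625000 + 5.687500)/2 = 5.656250
  f(5.656250) = 0.961334
  f(mid) > 0, so root is in [5.625000, 5.656250]

midpoint = 5.656250


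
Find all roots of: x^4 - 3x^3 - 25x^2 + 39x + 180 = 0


Let p(x) = x^4 - 3x^3 - 25x^2 + 39x + 180. By the rational root theorem (leading coefficient 1), any rational root is an integer divisor of 180: try ±1, ±2, ... in turn.
Test x = 1: value = 192 ≠ 0.
Test x = -1: value = 120 ≠ 0.
Test x = 2: value = 150 ≠ 0.
Test x = -2: value = 42 ≠ 0.
Test x = 3: value = 72 ≠ 0.
Test x = -3: value = 0 ✓, so (x + 3) is a factor.
Synthetic division by (x + 3): bring down 1; 1(-3) - 3 = -6; (-6)(-3) - 25 = -7; (-7)(-3) + 39 = 60; 60(-3) + 180 = 0 → quotient x^3 - 6x^2 - 7x + 60, remainder 0.
Continue with the quotient x^3 - 6x^2 - 7x + 60 (candidates must divide 60; re-test x = -3 first in case it repeats).
Test x = -3: value = 0 ✓, so (x + 3) is a factor.
Synthetic division by (x + 3): bring down 1; 1(-3) - 6 = -9; (-9)(-3) - 7 = 20; 20(-3) + 60 = 0 → quotient x^2 - 9x + 20, remainder 0.
Solve the quadratic x^2 - 9x + 20 = 0: discriminant = (-9)^2 - 4(1)(20) = 81 - 80 = 1.
sqrt(1) = 1, so x = (9 ± 1)/2: x = 5 or x = 4.
Collecting all roots found:

x = -3 (multiplicity 2), x = 4, x = 5


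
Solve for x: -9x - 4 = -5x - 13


Starting with: -9x - 4 = -5x - 13
Move all x terms to left: (-9 + 5)x = -13 + 4
Simplify: -4x = -9
Divide both sides by -4: x = 9/4

x = 9/4


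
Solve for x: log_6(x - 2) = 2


Convert to exponential form: x - 2 = 6^2 = 36
x = 36 + 2 = 38
Check: log_6(38 - 2) = log_6(36) = log_6(36) = 2 ✓

x = 38


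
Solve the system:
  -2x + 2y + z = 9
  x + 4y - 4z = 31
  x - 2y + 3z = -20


Using Cramer's rule. Expand each determinant along the first row.
D  = (-2)*[4*3 - (-4)*(-2)] - 2*[1*3 - (-4)*1] + 1*[1*(-2) - 4*1]
  = (-2)*(4) - 2*(7) + 1*(-6) = -28
Dx = 9*[4*3 - (-4)*(-2)] - 2*[31*3 - (-4)*(-20)] + 1*[31*(-2) - 4*(-20)]
  = 9*(4) - 2*(13) + 1*(18) = 28
Dy = (-2)*[31*3 - (-4)*(-20)] - 9*[1*3 - (-4)*1] + 1*[1*(-20) - 31*1]
  = (-2)*(13) - 9*(7) + 1*(-51) = -140
Dz = (-2)*[4*(-20) - 31*(-2)] - 2*[1*(-20) - 31*1] + 9*[1*(-2) - 4*1]
  = (-2)*(-18) - 2*(-51) + 9*(-6) = 84
x = Dx/D = 28/-28 = -1, y = Dy/D = -140/-28 = 5, z = Dz/D = 84/-28 = -3
Check eq1: (-2)(-1) + (2)(5) + (1)(-3) = 9 = 9 ✓
Check eq2: (1)(-1) + (4)(5) + (-4)(-3) = 31 = 31 ✓
Check eq3: (1)(-1) + (-2)(5) + (3)(-3) = -20 = -20 ✓

x = -1, y = 5, z = -3


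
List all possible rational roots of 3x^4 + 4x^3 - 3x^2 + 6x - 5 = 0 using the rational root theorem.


Rational root theorem: possible roots are ±p/q where:
  p divides the constant term (-5): p ∈ {1, 5}
  q divides the leading coefficient (3): q ∈ {1, 3}

All possible rational roots: -5, -5/3, -1, -1/3, 1/3, 1, 5/3, 5

-5, -5/3, -1, -1/3, 1/3, 1, 5/3, 5


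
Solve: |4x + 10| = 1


An absolute value equation |expr| = 1 gives two cases:
Case 1: 4x + 10 = 1
  4x = -9, so x = -9/4
Case 2: 4x + 10 = -1
  4x = -11, so x = -11/4

x = -11/4, x = -9/4


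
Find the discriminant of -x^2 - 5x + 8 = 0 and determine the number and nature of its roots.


For ax^2 + bx + c = 0, discriminant D = b^2 - 4ac
Here a = -1, b = -5, c = 8
D = (-5)^2 - 4(-1)(8) = 25 + 32 = 57

D = 57 > 0 but not a perfect square
The equation has 2 distinct real irrational roots.

Discriminant = 57, 2 distinct real irrational roots


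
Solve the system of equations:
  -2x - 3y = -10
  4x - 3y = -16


Using Cramer's rule:
Determinant D = (-2)(-3) - (4)(-3) = 6 + 12 = 18
Dx = (-10)(-3) - (-16)(-3) = 30 - 48 = -18
Dy = (-2)(-16) - (4)(-10) = 32 + 40 = 72
x = Dx/D = -18/18 = -1
y = Dy/D = 72/18 = 4

x = -1, y = 4


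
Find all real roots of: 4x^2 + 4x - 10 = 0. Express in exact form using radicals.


Using the quadratic formula: x = (-b ± sqrt(b^2 - 4ac)) / (2a)
Here a = 4, b = 4, c = -10
Discriminant = b^2 - 4ac = 4^2 - 4(4)(-10) = 16 + 160 = 176
Since discriminant = 176 > 0, there are two real roots.
x = (-4 ± 4*sqrt(11)) / 8
Simplifying: x = (-1 ± sqrt(11)) / 2
Numerically: x ≈ 1.1583 or x ≈ -2.1583

x = (-1 + sqrt(11)) / 2 or x = (-1 - sqrt(11)) / 2


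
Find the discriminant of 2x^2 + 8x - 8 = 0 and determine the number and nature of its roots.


For ax^2 + bx + c = 0, discriminant D = b^2 - 4ac
Here a = 2, b = 8, c = -8
D = (8)^2 - 4(2)(-8) = 64 + 64 = 128

D = 128 > 0 but not a perfect square
The equation has 2 distinct real irrational roots.

Discriminant = 128, 2 distinct real irrational roots


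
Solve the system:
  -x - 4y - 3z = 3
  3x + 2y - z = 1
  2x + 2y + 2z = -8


Using Cramer's rule. Expand each determinant along the first row.
D  = (-1)*[2*2 - (-1)*2] - (-4)*[3*2 - (-1)*2] + (-3)*[3*2 - 2*2]
  = (-1)*(6) - (-4)*(8) + (-3)*(2) = 20
Dx = 3*[2*2 - (-1)*2] - (-4)*[1*2 - (-1)*(-8)] + (-3)*[1*2 - 2*(-8)]
  = 3*(6) - (-4)*(-6) + (-3)*(18) = -60
Dy = (-1)*[1*2 - (-1)*(-8)] - 3*[3*2 - (-1)*2] + (-3)*[3*(-8) - 1*2]
  = (-1)*(-6) - 3*(8) + (-3)*(-26) = 60
Dz = (-1)*[2*(-8) - 1*2] - (-4)*[3*(-8) - 1*2] + 3*[3*2 - 2*2]
  = (-1)*(-18) - (-4)*(-26) + 3*(2) = -80
x = Dx/D = -60/20 = -3, y = Dy/D = 60/20 = 3, z = Dz/D = -80/20 = -4
Check eq1: (-1)(-3) + (-4)(3) + (-3)(-4) = 3 = 3 ✓
Check eq2: (3)(-3) + (2)(3) + (-1)(-4) = 1 = 1 ✓
Check eq3: (2)(-3) + (2)(3) + (2)(-4) = -8 = -8 ✓

x = -3, y = 3, z = -4


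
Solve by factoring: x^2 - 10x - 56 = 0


We need two numbers that multiply to -56 and add to -10.
Those numbers are -14 and 4 (since (-14) * 4 = -56 and (-14) + 4 = -10).
So x^2 - 10x - 56 = (x - 14)(x + 4) = 0
Setting each factor to zero: x = 14 or x = -4

x = -4, x = 14


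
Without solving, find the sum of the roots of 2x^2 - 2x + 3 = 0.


By Vieta's formulas for ax^2 + bx + c = 0:
  Sum of roots = -b/a
  Product of roots = c/a

Here a = 2, b = -2, c = 3
Sum = -(-2)/2 = 1
Product = 3/2 = 3/2

Sum = 1


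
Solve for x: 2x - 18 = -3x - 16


Starting with: 2x - 18 = -3x - 16
Move all x terms to left: (2 + 3)x = -16 + 18
Simplify: 5x = 2
Divide both sides by 5: x = 2/5

x = 2/5


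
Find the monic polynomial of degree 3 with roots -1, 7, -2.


A monic polynomial with roots -1, 7, -2 is:
p(x) = (x + 1)(x - 7)(x + 2)
After multiplying by (x + 1): x + 1
After multiplying by (x - 7): x^2 - 6x - 7
After multiplying by (x + 2): x^3 - 4x^2 - 19x - 14

x^3 - 4x^2 - 19x - 14


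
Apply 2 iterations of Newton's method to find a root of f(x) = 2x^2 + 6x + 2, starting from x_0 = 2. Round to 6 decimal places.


Newton's method: x_(n+1) = x_n - f(x_n)/f'(x_n)
f(x) = 2x^2 + 6x + 2
f'(x) = 4x + 6

Iteration 1:
  f(2.000000) = 22.000000
  f'(2.000000) = 14.000000
  x_1 = 2.000000 - (22.000000)/(14.000000) = 0.428571

Iteration 2:
  f(0.428571) = 4.938776
  f'(0.428571) = 7.714286
  x_2 = 0.428571 - (4.938776)/(7.714286) = -0.211640

x_2 = -0.211640


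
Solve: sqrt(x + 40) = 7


Square both sides: x + 40 = 7^2 = 49
x = 49 - 40 = 9
x = 9
Check: sqrt(1*9 + 40) = sqrt(49) = 7 ✓

x = 9


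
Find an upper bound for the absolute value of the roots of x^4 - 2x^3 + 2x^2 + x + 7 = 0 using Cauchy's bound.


Cauchy's bound: all roots r satisfy |r| <= 1 + max(|a_i/a_n|) for i = 0,...,n-1
where a_n is the leading coefficient.

Coefficients: [1, -2, 2, 1, 7]
Leading coefficient a_n = 1
Ratios |a_i/a_n|: 2, 2, 1, 7
Maximum ratio: 7
Cauchy's bound: |r| <= 1 + 7 = 8

Upper bound = 8


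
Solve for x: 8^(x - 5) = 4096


Express both sides with the same base.
4096 = 8^4
Since the bases match, equate exponents: x - 5 = 4
So x = 4 - (-5) = 9

x = 9


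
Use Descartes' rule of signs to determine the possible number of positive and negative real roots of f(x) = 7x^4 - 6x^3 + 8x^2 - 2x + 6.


Descartes' rule of signs:

For positive roots, count sign changes in f(x) = 7x^4 - 6x^3 + 8x^2 - 2x + 6:
Signs of coefficients: +, -, +, -, +
Number of sign changes: 4
Possible positive real roots: 4, 2, 0

For negative roots, examine f(-x) = 7x^4 + 6x^3 + 8x^2 + 2x + 6:
Signs of coefficients: +, +, +, +, +
Number of sign changes: 0
Possible negative real roots: 0

Positive roots: 4 or 2 or 0; Negative roots: 0


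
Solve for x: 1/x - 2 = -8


Subtract -2 from both sides: 1/x = -6
Multiply both sides by x: 1 = -6 * x
Divide by -6: x = -1/6

x = -1/6


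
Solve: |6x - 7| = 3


An absolute value equation |expr| = 3 gives two cases:
Case 1: 6x - 7 = 3
  6x = 10, so x = 5/3
Case 2: 6x - 7 = -3
  6x = 4, so x = 2/3

x = 2/3, x = 5/3


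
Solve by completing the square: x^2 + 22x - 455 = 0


Start: x^2 + 22x - 455 = 0
Move constant: x^2 + 22x = 455
Half of 22 is 11, squared is 121
Add 121 to both sides: x^2 + 22x + 121 = 576
(x + 11)^2 = 576
x + 11 = ±24
x = -11 + 24 = 13 or x = -11 - 24 = -35

x = -35, x = 13


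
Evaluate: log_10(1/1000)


We need the exponent such that 10^? = 1/1000
10^(-3) = 1/10^3 = 1/1000
Therefore log_10(1/1000) = -3

-3


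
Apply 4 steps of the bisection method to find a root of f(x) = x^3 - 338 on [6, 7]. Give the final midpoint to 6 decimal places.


f(x) = x^3 - 338
f(6) = -122 < 0
f(7) = 5 > 0

Step 1: midpoint = (6.000000 + 7.000000)/2 = 6.500000
  f(6.500000) = -63.375000
  f(mid) < 0, so root is in [6.500000, 7.000000]

Step 2: midpoint = (6.500000 + 7.000000)/2 = 6.750000
  f(6.750000) = -30.453125
  f(mid) < 0, so root is in [6.750000, 7.000000]

Step 3: midpoint = (6.750000 + 7.000000)/2 = 6.875000
  f(6.875000) = -13.048828
  f(mid) < 0, so root is in [6.875000, 7.000000]

Step 4: midpoint = (6.875000 + 7.000000)/2 = 6.937500
  f(6.937500) = -4.105713
  f(mid) < 0, so root is in [6.937500, 7.000000]

midpoint = 6.937500
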